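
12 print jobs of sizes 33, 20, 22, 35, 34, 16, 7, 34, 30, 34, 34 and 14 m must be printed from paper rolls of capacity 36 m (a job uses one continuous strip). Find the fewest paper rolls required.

Total = 35 + 34 + 34 + 34 + 34 + 33 + 30 + 22 + 20 + 16 + 14 + 7 = 313 m.
Lower bound: ⌈313/36⌉ = 9 paper rolls.
A packing using 10 paper rolls:
  roll 1: 35 = 35
  roll 2: 34 = 34
  roll 3: 34 = 34
  roll 4: 34 = 34
  roll 5: 34 = 34
  roll 6: 33 = 33
  roll 7: 30 = 30
  roll 8: 22 + 14 = 36
  roll 9: 20 + 16 = 36
  roll 10: 7 = 7
No arrangement into 9 paper rolls stays within capacity, so 10 is optimal.

10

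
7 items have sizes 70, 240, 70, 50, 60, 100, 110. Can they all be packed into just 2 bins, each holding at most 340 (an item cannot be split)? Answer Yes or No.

No

Total = 700; ⌈700/340⌉ = 3.
At least 3 bins are required, but only 2 are allowed.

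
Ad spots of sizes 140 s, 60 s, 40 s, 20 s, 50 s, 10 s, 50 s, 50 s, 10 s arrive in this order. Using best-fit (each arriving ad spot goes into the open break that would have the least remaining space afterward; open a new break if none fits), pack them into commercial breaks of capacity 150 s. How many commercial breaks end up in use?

  140 → break 1 (new)  [load 140/150]
  60 → break 2 (new)  [load 60/150]
  40 → break 2  [load 100/150]
  20 → break 2  [load 120/150]
  50 → break 3 (new)  [load 50/150]
  10 → break 1  [load 150/150]
  50 → break 3  [load 100/150]
  50 → break 3  [load 150/150]
  10 → break 2  [load 130/150]
3 commercial breaks opened.

3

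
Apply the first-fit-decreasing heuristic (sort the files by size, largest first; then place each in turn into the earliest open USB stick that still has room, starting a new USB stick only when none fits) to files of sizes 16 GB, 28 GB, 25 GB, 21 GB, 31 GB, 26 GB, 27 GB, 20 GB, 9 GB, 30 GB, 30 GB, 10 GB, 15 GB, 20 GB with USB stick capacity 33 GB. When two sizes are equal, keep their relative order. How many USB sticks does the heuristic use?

11

Sorted descending: 31, 30, 30, 28, 27, 26, 25, 21, 20, 20, 16, 15, 10, 9.
  31 → USB stick 1 (new)  [load 31/33]
  30 → USB stick 2 (new)  [load 30/33]
  30 → USB stick 3 (new)  [load 30/33]
  28 → USB stick 4 (new)  [load 28/33]
  27 → USB stick 5 (new)  [load 27/33]
  26 → USB stick 6 (new)  [load 26/33]
  25 → USB stick 7 (new)  [load 25/33]
  21 → USB stick 8 (new)  [load 21/33]
  20 → USB stick 9 (new)  [load 20/33]
  20 → USB stick 10 (new)  [load 20/33]
  16 → USB stick 11 (new)  [load 16/33]
  15 → USB stick 11  [load 31/33]
  10 → USB stick 8  [load 31/33]
  9 → USB stick 9  [load 29/33]
11 USB sticks opened.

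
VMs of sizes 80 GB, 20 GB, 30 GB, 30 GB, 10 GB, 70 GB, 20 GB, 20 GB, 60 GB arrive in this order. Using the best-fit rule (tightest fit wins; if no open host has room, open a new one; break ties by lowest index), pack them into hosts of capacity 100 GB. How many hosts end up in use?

  80 → host 1 (new)  [load 80/100]
  20 → host 1  [load 100/100]
  30 → host 2 (new)  [load 30/100]
  30 → host 2  [load 60/100]
  10 → host 2  [load 70/100]
  70 → host 3 (new)  [load 70/100]
  20 → host 2  [load 90/100]
  20 → host 3  [load 90/100]
  60 → host 4 (new)  [load 60/100]
4 hosts opened.

4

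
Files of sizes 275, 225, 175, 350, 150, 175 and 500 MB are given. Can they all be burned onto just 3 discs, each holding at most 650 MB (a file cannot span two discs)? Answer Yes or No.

A valid assignment using 3 discs:
  disc 1: 500 + 150 = 650
  disc 2: 350 + 275 = 625
  disc 3: 225 + 175 + 175 = 575
Every load is within 650 MB, so 3 discs suffice.

Yes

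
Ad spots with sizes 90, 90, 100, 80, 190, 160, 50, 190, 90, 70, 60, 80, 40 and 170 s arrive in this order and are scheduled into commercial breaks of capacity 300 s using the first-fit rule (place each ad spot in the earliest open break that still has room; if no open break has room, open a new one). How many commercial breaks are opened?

6

  90 → break 1 (new)  [load 90/300]
  90 → break 1  [load 180/300]
  100 → break 1  [load 280/300]
  80 → break 2 (new)  [load 80/300]
  190 → break 2  [load 270/300]
  160 → break 3 (new)  [load 160/300]
  50 → break 3  [load 210/300]
  190 → break 4 (new)  [load 190/300]
  90 → break 3  [load 300/300]
  70 → break 4  [load 260/300]
  60 → break 5 (new)  [load 60/300]
  80 → break 5  [load 140/300]
  40 → break 4  [load 300/300]
  170 → break 6 (new)  [load 170/300]
6 commercial breaks opened.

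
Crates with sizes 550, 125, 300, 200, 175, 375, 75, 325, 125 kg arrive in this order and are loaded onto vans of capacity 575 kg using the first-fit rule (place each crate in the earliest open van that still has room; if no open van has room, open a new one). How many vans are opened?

  550 → van 1 (new)  [load 550/575]
  125 → van 2 (new)  [load 125/575]
  300 → van 2  [load 425/575]
  200 → van 3 (new)  [load 200/575]
  175 → van 3  [load 375/575]
  375 → van 4 (new)  [load 375/575]
  75 → van 2  [load 500/575]
  325 → van 5 (new)  [load 325/575]
  125 → van 3  [load 500/575]
5 vans opened.

5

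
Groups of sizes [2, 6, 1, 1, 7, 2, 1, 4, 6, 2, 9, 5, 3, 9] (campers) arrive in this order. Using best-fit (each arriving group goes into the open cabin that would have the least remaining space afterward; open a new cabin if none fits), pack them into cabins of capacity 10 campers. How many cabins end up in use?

6

  2 → cabin 1 (new)  [load 2/10]
  6 → cabin 1  [load 8/10]
  1 → cabin 1  [load 9/10]
  1 → cabin 1  [load 10/10]
  7 → cabin 2 (new)  [load 7/10]
  2 → cabin 2  [load 9/10]
  1 → cabin 2  [load 10/10]
  4 → cabin 3 (new)  [load 4/10]
  6 → cabin 3  [load 10/10]
  2 → cabin 4 (new)  [load 2/10]
  9 → cabin 5 (new)  [load 9/10]
  5 → cabin 4  [load 7/10]
  3 → cabin 4  [load 10/10]
  9 → cabin 6 (new)  [load 9/10]
6 cabins opened.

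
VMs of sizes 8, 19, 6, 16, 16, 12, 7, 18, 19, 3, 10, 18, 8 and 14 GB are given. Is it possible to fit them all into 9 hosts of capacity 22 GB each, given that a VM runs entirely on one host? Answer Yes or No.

Yes

A valid assignment using 9 hosts:
  host 1: 19 + 3 = 22
  host 2: 19 = 19
  host 3: 18 = 18
  host 4: 18 = 18
  host 5: 16 + 6 = 22
  host 6: 16 = 16
  host 7: 14 + 8 = 22
  host 8: 12 + 10 = 22
  host 9: 8 + 7 = 15
Every load is within 22 GB, so 9 hosts suffice.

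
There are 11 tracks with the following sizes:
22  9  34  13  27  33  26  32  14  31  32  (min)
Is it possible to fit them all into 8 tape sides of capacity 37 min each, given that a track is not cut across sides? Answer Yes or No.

No

Total = 273 min; ⌈273/37⌉ = 8.
The bound of 8 does not rule out 8, but exhaustive search shows no assignment into 8 tape sides of capacity 37 min exists — the minimum is 9.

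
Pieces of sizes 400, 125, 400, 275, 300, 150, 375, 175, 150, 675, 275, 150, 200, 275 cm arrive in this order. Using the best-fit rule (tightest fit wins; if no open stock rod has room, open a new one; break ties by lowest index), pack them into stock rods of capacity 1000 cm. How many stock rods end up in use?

5

  400 → stock rod 1 (new)  [load 400/1000]
  125 → stock rod 1  [load 525/1000]
  400 → stock rod 1  [load 925/1000]
  275 → stock rod 2 (new)  [load 275/1000]
  300 → stock rod 2  [load 575/1000]
  150 → stock rod 2  [load 725/1000]
  375 → stock rod 3 (new)  [load 375/1000]
  175 → stock rod 2  [load 900/1000]
  150 → stock rod 3  [load 525/1000]
  675 → stock rod 4 (new)  [load 675/1000]
  275 → stock rod 4  [load 950/1000]
  150 → stock rod 3  [load 675/1000]
  200 → stock rod 3  [load 875/1000]
  275 → stock rod 5 (new)  [load 275/1000]
5 stock rods opened.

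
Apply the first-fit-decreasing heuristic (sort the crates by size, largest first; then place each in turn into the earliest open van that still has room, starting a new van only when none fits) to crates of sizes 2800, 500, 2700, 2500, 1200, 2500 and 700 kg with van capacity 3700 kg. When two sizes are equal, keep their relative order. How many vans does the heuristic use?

4

Sorted descending: 2800, 2700, 2500, 2500, 1200, 700, 500.
  2800 → van 1 (new)  [load 2800/3700]
  2700 → van 2 (new)  [load 2700/3700]
  2500 → van 3 (new)  [load 2500/3700]
  2500 → van 4 (new)  [load 2500/3700]
  1200 → van 3  [load 3700/3700]
  700 → van 1  [load 3500/3700]
  500 → van 2  [load 3200/3700]
4 vans opened.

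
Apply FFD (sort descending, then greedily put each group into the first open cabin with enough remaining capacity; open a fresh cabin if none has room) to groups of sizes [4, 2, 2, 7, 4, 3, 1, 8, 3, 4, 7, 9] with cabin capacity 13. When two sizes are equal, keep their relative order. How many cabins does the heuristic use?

5

Sorted descending: 9, 8, 7, 7, 4, 4, 4, 3, 3, 2, 2, 1.
  9 → cabin 1 (new)  [load 9/13]
  8 → cabin 2 (new)  [load 8/13]
  7 → cabin 3 (new)  [load 7/13]
  7 → cabin 4 (new)  [load 7/13]
  4 → cabin 1  [load 13/13]
  4 → cabin 2  [load 12/13]
  4 → cabin 3  [load 11/13]
  3 → cabin 4  [load 10/13]
  3 → cabin 4  [load 13/13]
  2 → cabin 3  [load 13/13]
  2 → cabin 5 (new)  [load 2/13]
  1 → cabin 2  [load 13/13]
5 cabins opened.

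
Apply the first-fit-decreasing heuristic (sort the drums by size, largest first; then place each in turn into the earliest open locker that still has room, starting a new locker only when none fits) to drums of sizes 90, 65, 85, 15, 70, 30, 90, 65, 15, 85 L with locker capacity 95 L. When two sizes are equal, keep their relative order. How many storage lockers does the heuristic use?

Sorted descending: 90, 90, 85, 85, 70, 65, 65, 30, 15, 15.
  90 → locker 1 (new)  [load 90/95]
  90 → locker 2 (new)  [load 90/95]
  85 → locker 3 (new)  [load 85/95]
  85 → locker 4 (new)  [load 85/95]
  70 → locker 5 (new)  [load 70/95]
  65 → locker 6 (new)  [load 65/95]
  65 → locker 7 (new)  [load 65/95]
  30 → locker 6  [load 95/95]
  15 → locker 5  [load 85/95]
  15 → locker 7  [load 80/95]
7 storage lockers opened.

7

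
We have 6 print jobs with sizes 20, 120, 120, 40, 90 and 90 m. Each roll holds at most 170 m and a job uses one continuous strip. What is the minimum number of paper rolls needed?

4

Total = 120 + 120 + 90 + 90 + 40 + 20 = 480 m.
Lower bound: ⌈480/170⌉ = 3 paper rolls.
Also, 4 print jobs each exceed 85 m, and no two of those can share a roll, so at least 4 paper rolls are needed.
A packing using 4 paper rolls:
  roll 1: 120 + 40 = 160
  roll 2: 120 + 20 = 140
  roll 3: 90 = 90
  roll 4: 90 = 90
This matches the lower bound, so 4 is optimal.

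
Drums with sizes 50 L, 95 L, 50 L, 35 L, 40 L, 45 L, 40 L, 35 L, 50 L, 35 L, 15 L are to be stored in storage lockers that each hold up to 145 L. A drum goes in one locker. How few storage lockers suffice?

Total = 95 + 50 + 50 + 50 + 45 + 40 + 40 + 35 + 35 + 35 + 15 = 490 L.
Lower bound: ⌈490/145⌉ = 4 storage lockers.
A packing using 4 storage lockers:
  locker 1: 95 + 50 = 145
  locker 2: 50 + 50 + 45 = 145
  locker 3: 40 + 40 + 35 + 15 = 130
  locker 4: 35 + 35 = 70
This matches the lower bound, so 4 is optimal.

4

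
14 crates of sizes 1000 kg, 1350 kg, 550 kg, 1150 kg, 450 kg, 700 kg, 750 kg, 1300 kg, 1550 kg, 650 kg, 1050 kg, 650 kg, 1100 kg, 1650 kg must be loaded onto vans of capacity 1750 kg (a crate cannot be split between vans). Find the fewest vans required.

Total = 1650 + 1550 + 1350 + 1300 + 1150 + 1100 + 1050 + 1000 + 750 + 700 + 650 + 650 + 550 + 450 = 13900 kg.
Lower bound: ⌈13900/1750⌉ = 8 vans.
A packing using 9 vans:
  van 1: 1650 = 1650
  van 2: 1550 = 1550
  van 3: 1350 = 1350
  van 4: 1300 + 450 = 1750
  van 5: 1150 + 550 = 1700
  van 6: 1100 + 650 = 1750
  van 7: 1050 + 700 = 1750
  van 8: 1000 + 750 = 1750
  van 9: 650 = 650
No arrangement into 8 vans stays within capacity, so 9 is optimal.

9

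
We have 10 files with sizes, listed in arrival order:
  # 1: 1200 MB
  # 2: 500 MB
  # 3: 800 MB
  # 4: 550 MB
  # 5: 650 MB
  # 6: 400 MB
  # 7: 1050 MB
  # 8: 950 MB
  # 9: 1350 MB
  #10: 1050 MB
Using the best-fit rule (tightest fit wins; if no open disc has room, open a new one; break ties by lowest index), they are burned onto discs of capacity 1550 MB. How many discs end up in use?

7

  1200 → disc 1 (new)  [load 1200/1550]
  500 → disc 2 (new)  [load 500/1550]
  800 → disc 2  [load 1300/1550]
  550 → disc 3 (new)  [load 550/1550]
  650 → disc 3  [load 1200/1550]
  400 → disc 4 (new)  [load 400/1550]
  1050 → disc 4  [load 1450/1550]
  950 → disc 5 (new)  [load 950/1550]
  1350 → disc 6 (new)  [load 1350/1550]
  1050 → disc 7 (new)  [load 1050/1550]
7 discs opened.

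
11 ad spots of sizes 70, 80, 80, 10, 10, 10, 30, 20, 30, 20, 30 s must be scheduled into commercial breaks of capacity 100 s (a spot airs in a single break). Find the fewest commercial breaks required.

4

Total = 80 + 80 + 70 + 30 + 30 + 30 + 20 + 20 + 10 + 10 + 10 = 390 s.
Lower bound: ⌈390/100⌉ = 4 commercial breaks.
A packing using 4 commercial breaks:
  break 1: 80 + 20 = 100
  break 2: 80 + 20 = 100
  break 3: 70 + 30 = 100
  break 4: 30 + 30 + 10 + 10 + 10 = 90
This matches the lower bound, so 4 is optimal.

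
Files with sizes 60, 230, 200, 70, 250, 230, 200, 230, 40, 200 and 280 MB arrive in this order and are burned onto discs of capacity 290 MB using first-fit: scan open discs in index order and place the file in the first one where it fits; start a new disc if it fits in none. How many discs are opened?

8

  60 → disc 1 (new)  [load 60/290]
  230 → disc 1  [load 290/290]
  200 → disc 2 (new)  [load 200/290]
  70 → disc 2  [load 270/290]
  250 → disc 3 (new)  [load 250/290]
  230 → disc 4 (new)  [load 230/290]
  200 → disc 5 (new)  [load 200/290]
  230 → disc 6 (new)  [load 230/290]
  40 → disc 3  [load 290/290]
  200 → disc 7 (new)  [load 200/290]
  280 → disc 8 (new)  [load 280/290]
8 discs opened.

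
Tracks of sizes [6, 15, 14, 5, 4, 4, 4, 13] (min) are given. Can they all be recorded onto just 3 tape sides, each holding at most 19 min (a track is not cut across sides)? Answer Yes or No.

Total = 65 min; ⌈65/19⌉ = 4.
At least 4 tape sides are required, but only 3 are allowed.

No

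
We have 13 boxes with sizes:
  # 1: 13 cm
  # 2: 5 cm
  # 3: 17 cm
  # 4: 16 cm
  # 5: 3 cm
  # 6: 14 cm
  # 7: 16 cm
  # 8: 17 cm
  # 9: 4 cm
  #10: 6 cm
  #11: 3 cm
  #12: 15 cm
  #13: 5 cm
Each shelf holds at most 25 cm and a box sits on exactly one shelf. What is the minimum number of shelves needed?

Total = 17 + 17 + 16 + 16 + 15 + 14 + 13 + 6 + 5 + 5 + 4 + 3 + 3 = 134 cm.
Lower bound: ⌈134/25⌉ = 6 shelves.
Also, 7 boxes each exceed 25/2 cm, and no two of those can share a shelf, so at least 7 shelves are needed.
A packing using 7 shelves:
  shelf 1: 17 + 6 = 23
  shelf 2: 17 + 5 + 3 = 25
  shelf 3: 16 + 5 + 4 = 25
  shelf 4: 16 + 3 = 19
  shelf 5: 15 = 15
  shelf 6: 14 = 14
  shelf 7: 13 = 13
This matches the lower bound, so 7 is optimal.

7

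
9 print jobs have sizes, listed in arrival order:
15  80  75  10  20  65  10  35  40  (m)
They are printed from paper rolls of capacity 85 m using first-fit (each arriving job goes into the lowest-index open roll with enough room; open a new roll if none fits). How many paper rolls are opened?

5

  15 → roll 1 (new)  [load 15/85]
  80 → roll 2 (new)  [load 80/85]
  75 → roll 3 (new)  [load 75/85]
  10 → roll 1  [load 25/85]
  20 → roll 1  [load 45/85]
  65 → roll 4 (new)  [load 65/85]
  10 → roll 1  [load 55/85]
  35 → roll 5 (new)  [load 35/85]
  40 → roll 5  [load 75/85]
5 paper rolls opened.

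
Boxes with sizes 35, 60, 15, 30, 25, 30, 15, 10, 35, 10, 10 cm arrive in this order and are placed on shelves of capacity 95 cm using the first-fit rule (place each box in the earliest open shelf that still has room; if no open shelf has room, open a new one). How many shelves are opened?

3

  35 → shelf 1 (new)  [load 35/95]
  60 → shelf 1  [load 95/95]
  15 → shelf 2 (new)  [load 15/95]
  30 → shelf 2  [load 45/95]
  25 → shelf 2  [load 70/95]
  30 → shelf 3 (new)  [load 30/95]
  15 → shelf 2  [load 85/95]
  10 → shelf 2  [load 95/95]
  35 → shelf 3  [load 65/95]
  10 → shelf 3  [load 75/95]
  10 → shelf 3  [load 85/95]
3 shelves opened.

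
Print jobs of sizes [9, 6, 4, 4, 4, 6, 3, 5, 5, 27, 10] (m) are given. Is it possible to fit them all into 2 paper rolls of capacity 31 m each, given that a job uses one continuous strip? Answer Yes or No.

Total = 83 m; ⌈83/31⌉ = 3.
At least 3 paper rolls are required, but only 2 are allowed.

No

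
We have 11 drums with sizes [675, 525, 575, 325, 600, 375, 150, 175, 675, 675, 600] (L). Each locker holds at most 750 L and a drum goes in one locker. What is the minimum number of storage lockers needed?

8

Total = 675 + 675 + 675 + 600 + 600 + 575 + 525 + 375 + 325 + 175 + 150 = 5350 L.
Lower bound: ⌈5350/750⌉ = 8 storage lockers.
A packing using 8 storage lockers:
  locker 1: 675 = 675
  locker 2: 675 = 675
  locker 3: 675 = 675
  locker 4: 600 + 150 = 750
  locker 5: 600 = 600
  locker 6: 575 + 175 = 750
  locker 7: 525 = 525
  locker 8: 375 + 325 = 700
This matches the lower bound, so 8 is optimal.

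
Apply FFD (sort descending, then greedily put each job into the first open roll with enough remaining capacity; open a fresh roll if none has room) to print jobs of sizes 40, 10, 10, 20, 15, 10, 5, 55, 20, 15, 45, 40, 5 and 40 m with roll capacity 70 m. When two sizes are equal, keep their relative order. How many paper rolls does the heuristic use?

Sorted descending: 55, 45, 40, 40, 40, 20, 20, 15, 15, 10, 10, 10, 5, 5.
  55 → roll 1 (new)  [load 55/70]
  45 → roll 2 (new)  [load 45/70]
  40 → roll 3 (new)  [load 40/70]
  40 → roll 4 (new)  [load 40/70]
  40 → roll 5 (new)  [load 40/70]
  20 → roll 2  [load 65/70]
  20 → roll 3  [load 60/70]
  15 → roll 1  [load 70/70]
  15 → roll 4  [load 55/70]
  10 → roll 3  [load 70/70]
  10 → roll 4  [load 65/70]
  10 → roll 5  [load 50/70]
  5 → roll 2  [load 70/70]
  5 → roll 4  [load 70/70]
5 paper rolls opened.

5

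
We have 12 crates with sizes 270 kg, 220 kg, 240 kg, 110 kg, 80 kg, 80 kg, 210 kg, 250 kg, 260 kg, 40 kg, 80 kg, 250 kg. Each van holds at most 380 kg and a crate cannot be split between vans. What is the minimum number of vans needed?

Total = 270 + 260 + 250 + 250 + 240 + 220 + 210 + 110 + 80 + 80 + 80 + 40 = 2090 kg.
Lower bound: ⌈2090/380⌉ = 6 vans.
Also, 7 crates each exceed 190 kg, and no two of those can share a van, so at least 7 vans are needed.
A packing using 7 vans:
  van 1: 270 + 110 = 380
  van 2: 260 + 80 + 40 = 380
  van 3: 250 + 80 = 330
  van 4: 250 + 80 = 330
  van 5: 240 = 240
  van 6: 220 = 220
  van 7: 210 = 210
This matches the lower bound, so 7 is optimal.

7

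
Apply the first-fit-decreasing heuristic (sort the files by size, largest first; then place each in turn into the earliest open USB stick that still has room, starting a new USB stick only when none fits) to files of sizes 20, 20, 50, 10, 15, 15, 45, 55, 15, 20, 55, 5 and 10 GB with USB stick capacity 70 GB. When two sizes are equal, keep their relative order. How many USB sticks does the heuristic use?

5

Sorted descending: 55, 55, 50, 45, 20, 20, 20, 15, 15, 15, 10, 10, 5.
  55 → USB stick 1 (new)  [load 55/70]
  55 → USB stick 2 (new)  [load 55/70]
  50 → USB stick 3 (new)  [load 50/70]
  45 → USB stick 4 (new)  [load 45/70]
  20 → USB stick 3  [load 70/70]
  20 → USB stick 4  [load 65/70]
  20 → USB stick 5 (new)  [load 20/70]
  15 → USB stick 1  [load 70/70]
  15 → USB stick 2  [load 70/70]
  15 → USB stick 5  [load 35/70]
  10 → USB stick 5  [load 45/70]
  10 → USB stick 5  [load 55/70]
  5 → USB stick 4  [load 70/70]
5 USB sticks opened.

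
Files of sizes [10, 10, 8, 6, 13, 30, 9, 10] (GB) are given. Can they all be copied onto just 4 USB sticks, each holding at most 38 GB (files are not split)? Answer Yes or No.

Yes

A valid assignment using 3 USB sticks:
  USB stick 1: 30 + 8 = 38
  USB stick 2: 13 + 10 + 10 = 33
  USB stick 3: 10 + 9 + 6 = 25
That uses only 3 ≤ 4, so 4 USB sticks are enough.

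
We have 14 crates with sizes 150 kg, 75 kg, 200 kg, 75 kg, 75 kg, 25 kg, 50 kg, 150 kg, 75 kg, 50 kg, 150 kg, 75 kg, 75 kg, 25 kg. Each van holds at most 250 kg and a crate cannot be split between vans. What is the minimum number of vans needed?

6

Total = 200 + 150 + 150 + 150 + 75 + 75 + 75 + 75 + 75 + 75 + 50 + 50 + 25 + 25 = 1250 kg.
Lower bound: ⌈1250/250⌉ = 5 vans.
A packing using 6 vans:
  van 1: 200 + 50 = 250
  van 2: 150 + 75 + 25 = 250
  van 3: 150 + 75 + 25 = 250
  van 4: 150 + 75 = 225
  van 5: 75 + 75 + 75 = 225
  van 6: 50 = 50
No arrangement into 5 vans stays within capacity, so 6 is optimal.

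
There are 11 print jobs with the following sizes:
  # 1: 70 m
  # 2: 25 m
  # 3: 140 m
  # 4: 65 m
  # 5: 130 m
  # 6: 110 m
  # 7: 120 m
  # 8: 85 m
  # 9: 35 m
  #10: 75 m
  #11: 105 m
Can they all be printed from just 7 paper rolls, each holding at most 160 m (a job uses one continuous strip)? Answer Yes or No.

Yes

A valid assignment using 7 paper rolls:
  roll 1: 140 = 140
  roll 2: 130 + 25 = 155
  roll 3: 120 + 35 = 155
  roll 4: 110 = 110
  roll 5: 105 = 105
  roll 6: 85 + 75 = 160
  roll 7: 70 + 65 = 135
Every load is within 160 m, so 7 paper rolls suffice.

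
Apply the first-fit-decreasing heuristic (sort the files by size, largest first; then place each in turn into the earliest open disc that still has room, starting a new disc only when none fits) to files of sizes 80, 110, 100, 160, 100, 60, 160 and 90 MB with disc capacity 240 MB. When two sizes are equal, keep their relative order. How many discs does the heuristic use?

4

Sorted descending: 160, 160, 110, 100, 100, 90, 80, 60.
  160 → disc 1 (new)  [load 160/240]
  160 → disc 2 (new)  [load 160/240]
  110 → disc 3 (new)  [load 110/240]
  100 → disc 3  [load 210/240]
  100 → disc 4 (new)  [load 100/240]
  90 → disc 4  [load 190/240]
  80 → disc 1  [load 240/240]
  60 → disc 2  [load 220/240]
4 discs opened.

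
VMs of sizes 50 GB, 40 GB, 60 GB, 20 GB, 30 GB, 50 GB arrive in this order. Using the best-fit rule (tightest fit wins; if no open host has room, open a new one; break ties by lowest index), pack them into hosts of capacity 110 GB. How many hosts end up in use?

3

  50 → host 1 (new)  [load 50/110]
  40 → host 1  [load 90/110]
  60 → host 2 (new)  [load 60/110]
  20 → host 1  [load 110/110]
  30 → host 2  [load 90/110]
  50 → host 3 (new)  [load 50/110]
3 hosts opened.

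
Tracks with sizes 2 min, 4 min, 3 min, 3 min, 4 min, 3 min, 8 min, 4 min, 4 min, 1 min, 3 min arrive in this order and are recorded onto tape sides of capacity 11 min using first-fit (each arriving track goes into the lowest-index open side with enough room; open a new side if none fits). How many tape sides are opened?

4

  2 → side 1 (new)  [load 2/11]
  4 → side 1  [load 6/11]
  3 → side 1  [load 9/11]
  3 → side 2 (new)  [load 3/11]
  4 → side 2  [load 7/11]
  3 → side 2  [load 10/11]
  8 → side 3 (new)  [load 8/11]
  4 → side 4 (new)  [load 4/11]
  4 → side 4  [load 8/11]
  1 → side 1  [load 10/11]
  3 → side 3  [load 11/11]
4 tape sides opened.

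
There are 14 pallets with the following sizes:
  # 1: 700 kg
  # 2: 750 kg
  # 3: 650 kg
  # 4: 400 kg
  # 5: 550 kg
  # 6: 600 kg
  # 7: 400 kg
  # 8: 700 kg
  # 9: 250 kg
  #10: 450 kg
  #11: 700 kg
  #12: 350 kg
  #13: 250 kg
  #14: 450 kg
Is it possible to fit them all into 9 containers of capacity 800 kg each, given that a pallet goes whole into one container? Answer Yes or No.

No

Total = 7200 kg; ⌈7200/800⌉ = 9.
The bound of 9 does not rule out 9, but exhaustive search shows no assignment into 9 containers of capacity 800 kg exists — the minimum is 10.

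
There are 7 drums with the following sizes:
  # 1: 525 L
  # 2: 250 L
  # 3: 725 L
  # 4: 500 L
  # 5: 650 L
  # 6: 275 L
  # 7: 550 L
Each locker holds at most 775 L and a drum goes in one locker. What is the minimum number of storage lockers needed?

Total = 725 + 650 + 550 + 525 + 500 + 275 + 250 = 3475 L.
Lower bound: ⌈3475/775⌉ = 5 storage lockers.
A packing using 5 storage lockers:
  locker 1: 725 = 725
  locker 2: 650 = 650
  locker 3: 550 = 550
  locker 4: 525 + 250 = 775
  locker 5: 500 + 275 = 775
This matches the lower bound, so 5 is optimal.

5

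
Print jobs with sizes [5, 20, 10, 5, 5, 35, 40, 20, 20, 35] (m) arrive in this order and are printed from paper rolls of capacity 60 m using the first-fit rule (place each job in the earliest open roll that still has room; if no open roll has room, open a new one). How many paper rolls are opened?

  5 → roll 1 (new)  [load 5/60]
  20 → roll 1  [load 25/60]
  10 → roll 1  [load 35/60]
  5 → roll 1  [load 40/60]
  5 → roll 1  [load 45/60]
  35 → roll 2 (new)  [load 35/60]
  40 → roll 3 (new)  [load 40/60]
  20 → roll 2  [load 55/60]
  20 → roll 3  [load 60/60]
  35 → roll 4 (new)  [load 35/60]
4 paper rolls opened.

4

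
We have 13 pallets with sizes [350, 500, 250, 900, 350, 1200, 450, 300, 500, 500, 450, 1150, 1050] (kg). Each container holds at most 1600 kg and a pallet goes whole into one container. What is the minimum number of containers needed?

6

Total = 1200 + 1150 + 1050 + 900 + 500 + 500 + 500 + 450 + 450 + 350 + 350 + 300 + 250 = 7950 kg.
Lower bound: ⌈7950/1600⌉ = 5 containers.
A packing using 6 containers:
  container 1: 1200 + 350 = 1550
  container 2: 1150 + 450 = 1600
  container 3: 1050 + 500 = 1550
  container 4: 900 + 500 = 1400
  container 5: 500 + 450 + 350 + 300 = 1600
  container 6: 250 = 250
No arrangement into 5 containers stays within capacity, so 6 is optimal.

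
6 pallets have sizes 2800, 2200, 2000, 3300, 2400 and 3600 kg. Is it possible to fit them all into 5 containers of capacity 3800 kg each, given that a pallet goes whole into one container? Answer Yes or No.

Total = 16300 kg; ⌈16300/3800⌉ = 5.
6 pallets each exceed half the capacity and cannot share a container, forcing at least 6 containers.
At least 6 containers are required, but only 5 are allowed.

No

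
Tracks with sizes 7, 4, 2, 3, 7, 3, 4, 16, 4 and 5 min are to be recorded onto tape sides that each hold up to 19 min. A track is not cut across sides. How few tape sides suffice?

Total = 16 + 7 + 7 + 5 + 4 + 4 + 4 + 3 + 3 + 2 = 55 min.
Lower bound: ⌈55/19⌉ = 3 tape sides.
A packing using 3 tape sides:
  side 1: 16 + 3 = 19
  side 2: 7 + 7 + 5 = 19
  side 3: 4 + 4 + 4 + 3 + 2 = 17
This matches the lower bound, so 3 is optimal.

3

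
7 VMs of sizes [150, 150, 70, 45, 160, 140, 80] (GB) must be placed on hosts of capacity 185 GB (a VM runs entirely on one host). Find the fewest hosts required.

5

Total = 160 + 150 + 150 + 140 + 80 + 70 + 45 = 795 GB.
Lower bound: ⌈795/185⌉ = 5 hosts.
A packing using 5 hosts:
  host 1: 160 = 160
  host 2: 150 = 150
  host 3: 150 = 150
  host 4: 140 + 45 = 185
  host 5: 80 + 70 = 150
This matches the lower bound, so 5 is optimal.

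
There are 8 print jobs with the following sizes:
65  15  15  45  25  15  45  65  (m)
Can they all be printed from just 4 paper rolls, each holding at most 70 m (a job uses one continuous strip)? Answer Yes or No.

No

Total = 290 m; ⌈290/70⌉ = 5.
At least 5 paper rolls are required, but only 4 are allowed.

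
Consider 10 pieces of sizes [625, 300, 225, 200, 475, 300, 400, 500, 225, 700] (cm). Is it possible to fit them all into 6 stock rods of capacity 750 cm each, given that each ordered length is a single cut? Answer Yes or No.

A valid assignment using 6 stock rods:
  stock rod 1: 700 = 700
  stock rod 2: 625 = 625
  stock rod 3: 500 + 225 = 725
  stock rod 4: 475 + 225 = 700
  stock rod 5: 400 + 300 = 700
  stock rod 6: 300 + 200 = 500
Every load is within 750 cm, so 6 stock rods suffice.

Yes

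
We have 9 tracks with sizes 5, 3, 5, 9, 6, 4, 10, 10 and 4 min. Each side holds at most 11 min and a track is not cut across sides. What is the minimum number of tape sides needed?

6

Total = 10 + 10 + 9 + 6 + 5 + 5 + 4 + 4 + 3 = 56 min.
Lower bound: ⌈56/11⌉ = 6 tape sides.
A packing using 6 tape sides:
  side 1: 10 = 10
  side 2: 10 = 10
  side 3: 9 = 9
  side 4: 6 + 5 = 11
  side 5: 5 + 4 = 9
  side 6: 4 + 3 = 7
This matches the lower bound, so 6 is optimal.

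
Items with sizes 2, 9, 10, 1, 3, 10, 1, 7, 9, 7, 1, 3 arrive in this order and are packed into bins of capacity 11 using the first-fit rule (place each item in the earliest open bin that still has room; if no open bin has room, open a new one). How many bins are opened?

  2 → bin 1 (new)  [load 2/11]
  9 → bin 1  [load 11/11]
  10 → bin 2 (new)  [load 10/11]
  1 → bin 2  [load 11/11]
  3 → bin 3 (new)  [load 3/11]
  10 → bin 4 (new)  [load 10/11]
  1 → bin 3  [load 4/11]
  7 → bin 3  [load 11/11]
  9 → bin 5 (new)  [load 9/11]
  7 → bin 6 (new)  [load 7/11]
  1 → bin 4  [load 11/11]
  3 → bin 6  [load 10/11]
6 bins opened.

6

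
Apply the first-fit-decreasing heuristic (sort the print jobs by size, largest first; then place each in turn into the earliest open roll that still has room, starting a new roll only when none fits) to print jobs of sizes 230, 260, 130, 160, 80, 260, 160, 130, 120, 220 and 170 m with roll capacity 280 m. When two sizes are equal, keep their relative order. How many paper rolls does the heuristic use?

8

Sorted descending: 260, 260, 230, 220, 170, 160, 160, 130, 130, 120, 80.
  260 → roll 1 (new)  [load 260/280]
  260 → roll 2 (new)  [load 260/280]
  230 → roll 3 (new)  [load 230/280]
  220 → roll 4 (new)  [load 220/280]
  170 → roll 5 (new)  [load 170/280]
  160 → roll 6 (new)  [load 160/280]
  160 → roll 7 (new)  [load 160/280]
  130 → roll 8 (new)  [load 130/280]
  130 → roll 8  [load 260/280]
  120 → roll 6  [load 280/280]
  80 → roll 5  [load 250/280]
8 paper rolls opened.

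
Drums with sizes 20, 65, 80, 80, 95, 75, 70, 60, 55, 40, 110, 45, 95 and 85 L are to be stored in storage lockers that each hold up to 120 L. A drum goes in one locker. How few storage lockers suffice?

Total = 110 + 95 + 95 + 85 + 80 + 80 + 75 + 70 + 65 + 60 + 55 + 45 + 40 + 20 = 975 L.
Lower bound: ⌈975/120⌉ = 9 storage lockers.
A packing using 10 storage lockers:
  locker 1: 110 = 110
  locker 2: 95 + 20 = 115
  locker 3: 95 = 95
  locker 4: 85 = 85
  locker 5: 80 + 40 = 120
  locker 6: 80 = 80
  locker 7: 75 + 45 = 120
  locker 8: 70 = 70
  locker 9: 65 + 55 = 120
  locker 10: 60 = 60
No arrangement into 9 storage lockers stays within capacity, so 10 is optimal.

10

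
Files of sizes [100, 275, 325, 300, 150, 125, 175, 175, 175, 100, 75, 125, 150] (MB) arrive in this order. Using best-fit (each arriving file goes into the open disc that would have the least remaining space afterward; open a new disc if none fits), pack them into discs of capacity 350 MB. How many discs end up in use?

  100 → disc 1 (new)  [load 100/350]
  275 → disc 2 (new)  [load 275/350]
  325 → disc 3 (new)  [load 325/350]
  300 → disc 4 (new)  [load 300/350]
  150 → disc 1  [load 250/350]
  125 → disc 5 (new)  [load 125/350]
  175 → disc 5  [load 300/350]
  175 → disc 6 (new)  [load 175/350]
  175 → disc 6  [load 350/350]
  100 → disc 1  [load 350/350]
  75 → disc 2  [load 350/350]
  125 → disc 7 (new)  [load 125/350]
  150 → disc 7  [load 275/350]
7 discs opened.

7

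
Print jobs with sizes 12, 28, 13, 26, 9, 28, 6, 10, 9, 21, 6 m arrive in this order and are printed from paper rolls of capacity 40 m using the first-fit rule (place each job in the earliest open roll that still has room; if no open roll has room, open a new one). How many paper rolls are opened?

5

  12 → roll 1 (new)  [load 12/40]
  28 → roll 1  [load 40/40]
  13 → roll 2 (new)  [load 13/40]
  26 → roll 2  [load 39/40]
  9 → roll 3 (new)  [load 9/40]
  28 → roll 3  [load 37/40]
  6 → roll 4 (new)  [load 6/40]
  10 → roll 4  [load 16/40]
  9 → roll 4  [load 25/40]
  21 → roll 5 (new)  [load 21/40]
  6 → roll 4  [load 31/40]
5 paper rolls opened.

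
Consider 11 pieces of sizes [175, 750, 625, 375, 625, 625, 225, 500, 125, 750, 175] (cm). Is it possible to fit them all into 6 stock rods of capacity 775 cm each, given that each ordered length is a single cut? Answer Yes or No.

Total = 4950 cm; ⌈4950/775⌉ = 7.
At least 7 stock rods are required, but only 6 are allowed.

No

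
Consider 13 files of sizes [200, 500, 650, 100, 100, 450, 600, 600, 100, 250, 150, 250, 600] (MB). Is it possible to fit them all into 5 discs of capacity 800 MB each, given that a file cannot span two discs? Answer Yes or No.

Total = 4550 MB; ⌈4550/800⌉ = 6.
At least 6 discs are required, but only 5 are allowed.

No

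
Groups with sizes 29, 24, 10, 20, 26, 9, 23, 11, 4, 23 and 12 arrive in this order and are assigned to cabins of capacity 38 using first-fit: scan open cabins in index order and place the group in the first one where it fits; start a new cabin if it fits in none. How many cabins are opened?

  29 → cabin 1 (new)  [load 29/38]
  24 → cabin 2 (new)  [load 24/38]
  10 → cabin 2  [load 34/38]
  20 → cabin 3 (new)  [load 20/38]
  26 → cabin 4 (new)  [load 26/38]
  9 → cabin 1  [load 38/38]
  23 → cabin 5 (new)  [load 23/38]
  11 → cabin 3  [load 31/38]
  4 → cabin 2  [load 38/38]
  23 → cabin 6 (new)  [load 23/38]
  12 → cabin 4  [load 38/38]
6 cabins opened.

6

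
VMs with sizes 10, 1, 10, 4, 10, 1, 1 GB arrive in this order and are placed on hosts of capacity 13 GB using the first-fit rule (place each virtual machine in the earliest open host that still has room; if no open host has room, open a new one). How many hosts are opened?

4

  10 → host 1 (new)  [load 10/13]
  1 → host 1  [load 11/13]
  10 → host 2 (new)  [load 10/13]
  4 → host 3 (new)  [load 4/13]
  10 → host 4 (new)  [load 10/13]
  1 → host 1  [load 12/13]
  1 → host 1  [load 13/13]
4 hosts opened.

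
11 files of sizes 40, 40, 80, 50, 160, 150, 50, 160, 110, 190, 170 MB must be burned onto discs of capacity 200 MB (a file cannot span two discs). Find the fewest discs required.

7

Total = 190 + 170 + 160 + 160 + 150 + 110 + 80 + 50 + 50 + 40 + 40 = 1200 MB.
Lower bound: ⌈1200/200⌉ = 6 discs.
A packing using 7 discs:
  disc 1: 190 = 190
  disc 2: 170 = 170
  disc 3: 160 + 40 = 200
  disc 4: 160 + 40 = 200
  disc 5: 150 + 50 = 200
  disc 6: 110 + 80 = 190
  disc 7: 50 = 50
No arrangement into 6 discs stays within capacity, so 7 is optimal.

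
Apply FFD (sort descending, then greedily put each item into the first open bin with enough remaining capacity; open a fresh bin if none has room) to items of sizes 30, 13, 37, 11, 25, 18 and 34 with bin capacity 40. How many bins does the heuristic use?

5

Sorted descending: 37, 34, 30, 25, 18, 13, 11.
  37 → bin 1 (new)  [load 37/40]
  34 → bin 2 (new)  [load 34/40]
  30 → bin 3 (new)  [load 30/40]
  25 → bin 4 (new)  [load 25/40]
  18 → bin 5 (new)  [load 18/40]
  13 → bin 4  [load 38/40]
  11 → bin 5  [load 29/40]
5 bins opened.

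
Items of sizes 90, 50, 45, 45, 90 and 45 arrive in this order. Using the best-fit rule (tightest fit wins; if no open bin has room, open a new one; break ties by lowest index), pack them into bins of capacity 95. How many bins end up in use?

  90 → bin 1 (new)  [load 90/95]
  50 → bin 2 (new)  [load 50/95]
  45 → bin 2  [load 95/95]
  45 → bin 3 (new)  [load 45/95]
  90 → bin 4 (new)  [load 90/95]
  45 → bin 3  [load 90/95]
4 bins opened.

4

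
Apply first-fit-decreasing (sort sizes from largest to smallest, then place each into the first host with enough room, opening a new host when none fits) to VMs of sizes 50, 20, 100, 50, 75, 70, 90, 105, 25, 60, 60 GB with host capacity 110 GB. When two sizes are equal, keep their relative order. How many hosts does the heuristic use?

Sorted descending: 105, 100, 90, 75, 70, 60, 60, 50, 50, 25, 20.
  105 → host 1 (new)  [load 105/110]
  100 → host 2 (new)  [load 100/110]
  90 → host 3 (new)  [load 90/110]
  75 → host 4 (new)  [load 75/110]
  70 → host 5 (new)  [load 70/110]
  60 → host 6 (new)  [load 60/110]
  60 → host 7 (new)  [load 60/110]
  50 → host 6  [load 110/110]
  50 → host 7  [load 110/110]
  25 → host 4  [load 100/110]
  20 → host 3  [load 110/110]
7 hosts opened.

7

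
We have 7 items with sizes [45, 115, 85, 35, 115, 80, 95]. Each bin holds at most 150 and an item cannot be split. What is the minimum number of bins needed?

5

Total = 115 + 115 + 95 + 85 + 80 + 45 + 35 = 570.
Lower bound: ⌈570/150⌉ = 4 bins.
Also, 5 items each exceed 75, and no two of those can share a bin, so at least 5 bins are needed.
A packing using 5 bins:
  bin 1: 115 + 35 = 150
  bin 2: 115 = 115
  bin 3: 95 + 45 = 140
  bin 4: 85 = 85
  bin 5: 80 = 80
This matches the lower bound, so 5 is optimal.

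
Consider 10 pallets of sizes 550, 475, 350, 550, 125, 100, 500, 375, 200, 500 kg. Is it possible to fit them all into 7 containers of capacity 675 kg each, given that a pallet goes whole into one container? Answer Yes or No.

A valid assignment using 7 containers:
  container 1: 550 + 125 = 675
  container 2: 550 + 100 = 650
  container 3: 500 = 500
  container 4: 500 = 500
  container 5: 475 + 200 = 675
  container 6: 375 = 375
  container 7: 350 = 350
Every load is within 675 kg, so 7 containers suffice.

Yes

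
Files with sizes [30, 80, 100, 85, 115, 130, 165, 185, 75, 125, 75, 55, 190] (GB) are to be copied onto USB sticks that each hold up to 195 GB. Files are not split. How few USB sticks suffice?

Total = 190 + 185 + 165 + 130 + 125 + 115 + 100 + 85 + 80 + 75 + 75 + 55 + 30 = 1410 GB.
Lower bound: ⌈1410/195⌉ = 8 USB sticks.
A packing using 8 USB sticks:
  USB stick 1: 190 = 190
  USB stick 2: 185 = 185
  USB stick 3: 165 + 30 = 195
  USB stick 4: 130 + 55 = 185
  USB stick 5: 125 = 125
  USB stick 6: 115 + 80 = 195
  USB stick 7: 100 + 85 = 185
  USB stick 8: 75 + 75 = 150
This matches the lower bound, so 8 is optimal.

8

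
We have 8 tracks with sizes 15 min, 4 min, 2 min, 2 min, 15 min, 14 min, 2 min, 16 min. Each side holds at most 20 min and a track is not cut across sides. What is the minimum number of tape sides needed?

4

Total = 16 + 15 + 15 + 14 + 4 + 2 + 2 + 2 = 70 min.
Lower bound: ⌈70/20⌉ = 4 tape sides.
A packing using 4 tape sides:
  side 1: 16 + 4 = 20
  side 2: 15 + 2 + 2 = 19
  side 3: 15 + 2 = 17
  side 4: 14 = 14
This matches the lower bound, so 4 is optimal.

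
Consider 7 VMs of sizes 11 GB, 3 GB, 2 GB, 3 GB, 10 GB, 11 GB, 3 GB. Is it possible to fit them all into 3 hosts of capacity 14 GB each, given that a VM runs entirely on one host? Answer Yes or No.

Total = 43 GB; ⌈43/14⌉ = 4.
At least 4 hosts are required, but only 3 are allowed.

No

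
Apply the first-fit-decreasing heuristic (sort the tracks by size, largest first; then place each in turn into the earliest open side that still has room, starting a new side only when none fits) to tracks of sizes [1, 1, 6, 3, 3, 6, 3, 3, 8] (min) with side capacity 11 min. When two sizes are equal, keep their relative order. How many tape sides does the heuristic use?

4

Sorted descending: 8, 6, 6, 3, 3, 3, 3, 1, 1.
  8 → side 1 (new)  [load 8/11]
  6 → side 2 (new)  [load 6/11]
  6 → side 3 (new)  [load 6/11]
  3 → side 1  [load 11/11]
  3 → side 2  [load 9/11]
  3 → side 3  [load 9/11]
  3 → side 4 (new)  [load 3/11]
  1 → side 2  [load 10/11]
  1 → side 2  [load 11/11]
4 tape sides opened.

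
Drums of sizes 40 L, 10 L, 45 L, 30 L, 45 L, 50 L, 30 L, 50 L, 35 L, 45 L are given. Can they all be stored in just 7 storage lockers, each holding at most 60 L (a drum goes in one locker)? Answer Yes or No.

Total = 380 L; ⌈380/60⌉ = 7.
The bound of 7 does not rule out 7, but exhaustive search shows no assignment into 7 storage lockers of capacity 60 L exists — the minimum is 8.

No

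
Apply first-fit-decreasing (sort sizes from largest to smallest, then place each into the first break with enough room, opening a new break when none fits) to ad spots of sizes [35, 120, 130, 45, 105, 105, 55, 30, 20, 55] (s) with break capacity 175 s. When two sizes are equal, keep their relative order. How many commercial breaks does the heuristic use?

Sorted descending: 130, 120, 105, 105, 55, 55, 45, 35, 30, 20.
  130 → break 1 (new)  [load 130/175]
  120 → break 2 (new)  [load 120/175]
  105 → break 3 (new)  [load 105/175]
  105 → break 4 (new)  [load 105/175]
  55 → break 2  [load 175/175]
  55 → break 3  [load 160/175]
  45 → break 1  [load 175/175]
  35 → break 4  [load 140/175]
  30 → break 4  [load 170/175]
  20 → break 5 (new)  [load 20/175]
5 commercial breaks opened.

5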